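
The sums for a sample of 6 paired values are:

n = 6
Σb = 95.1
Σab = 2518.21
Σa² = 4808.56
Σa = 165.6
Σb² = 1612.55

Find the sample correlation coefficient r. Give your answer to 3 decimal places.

r = (nΣab − ΣaΣb) / √[(nΣa² − (Σa)²)(nΣb² − (Σb)²)]
Numerator: 6×2518.21 − 165.6×95.1 = -639.3
Denominator: √[(28851.36 − 27423.36)(9675.3 − 9044.01)] = √[1428 × 631.29] = 949.4641
r = -639.3 / 949.4641 ≈ -0.673

-0.673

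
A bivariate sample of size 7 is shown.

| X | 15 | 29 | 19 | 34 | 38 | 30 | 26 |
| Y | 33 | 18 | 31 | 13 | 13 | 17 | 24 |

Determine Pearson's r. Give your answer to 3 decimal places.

n = 7, ΣX = 191, ΣY = 149, ΣX² = 5603, ΣY² = 3577, ΣXY = 3676
nΣXY − ΣXΣY = 25732 − 28459 = -2727
nΣX² − (ΣX)² = 39221 − 36481 = 2740; nΣY² − (ΣY)² = 25039 − 22201 = 2838
r = -2727 / √(2740 × 2838) = -2727 / 2788.5695 ≈ -0.978

-0.978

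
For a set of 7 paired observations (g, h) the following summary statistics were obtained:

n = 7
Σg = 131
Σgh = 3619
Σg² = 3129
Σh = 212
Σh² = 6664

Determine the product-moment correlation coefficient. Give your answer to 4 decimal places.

-0.8580

r = (nΣgh − ΣgΣh) / √[(nΣg² − (Σg)²)(nΣh² − (Σh)²)]
Numerator: 7×3619 − 131×212 = -2439
Denominator: √[(21903 − 17161)(46648 − 44944)] = √[4742 × 1704] = 2842.5988
r = -2439 / 2842.5988 ≈ -0.8580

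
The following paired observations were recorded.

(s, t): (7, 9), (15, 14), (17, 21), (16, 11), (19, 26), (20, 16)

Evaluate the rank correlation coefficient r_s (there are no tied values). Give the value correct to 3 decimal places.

0.771

Rank s: 1, 2, 4, 3, 5, 6
Rank t: 1, 3, 5, 2, 6, 4
d = rank(s) − rank(t): 0, -1, -1, 1, -1, 2; Σd² = 8
ρ = 1 − 6Σd² / [n(n²−1)] = 1 − 6×8 / (6×35) = 1 − 48/210 ≈ 0.771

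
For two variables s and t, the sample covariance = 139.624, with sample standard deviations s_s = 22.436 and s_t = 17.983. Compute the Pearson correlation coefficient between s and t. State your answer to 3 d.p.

0.346

r = Cov(s,t) / (s_s · s_t) = 139.624 / (22.436 × 17.983)
  = 139.624 / 403.4666 ≈ 0.346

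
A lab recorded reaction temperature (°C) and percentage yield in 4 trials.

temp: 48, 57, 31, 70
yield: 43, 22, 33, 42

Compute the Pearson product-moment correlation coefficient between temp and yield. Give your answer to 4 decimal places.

0.1480

n = 4, Σx = 206, Σy = 140, Σx² = 11414, Σy² = 5186, Σxy = 7281
nΣxy − ΣxΣy = 29124 − 28840 = 284
nΣx² − (Σx)² = 45656 − 42436 = 3220; nΣy² − (Σy)² = 20744 − 19600 = 1144
r = 284 / √(3220 × 1144) = 284 / 1919.2915 ≈ 0.1480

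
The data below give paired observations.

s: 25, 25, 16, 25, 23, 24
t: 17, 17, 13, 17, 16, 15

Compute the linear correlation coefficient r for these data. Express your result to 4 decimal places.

n = 6, Σs = 138, Σt = 95, Σs² = 3236, Σt² = 1517, Σst = 2211
nΣst − ΣsΣt = 13266 − 13110 = 156
nΣs² − (Σs)² = 19416 − 19044 = 372; nΣt² − (Σt)² = 9102 − 9025 = 77
r = 156 / √(372 × 77) = 156 / 169.2454 ≈ 0.9217

0.9217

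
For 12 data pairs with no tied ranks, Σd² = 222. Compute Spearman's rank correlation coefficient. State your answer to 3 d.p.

ρ = 1 − 6Σd² / [n(n²−1)] = 1 − 6×222 / (12×143)
  = 1 − 1332/1716 = 1 − 0.7762 ≈ 0.224

0.224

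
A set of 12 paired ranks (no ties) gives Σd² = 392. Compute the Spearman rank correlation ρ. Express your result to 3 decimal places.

ρ = 1 − 6Σd² / [n(n²−1)] = 1 − 6×392 / (12×143)
  = 1 − 2352/1716 = 1 − 1.3706 ≈ -0.371

-0.371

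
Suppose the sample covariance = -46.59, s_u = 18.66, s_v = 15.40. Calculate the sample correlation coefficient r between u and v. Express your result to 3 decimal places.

-0.162

r = Cov(u,v) / (s_u · s_v) = -46.59 / (18.66 × 15.40)
  = -46.59 / 287.3640 ≈ -0.162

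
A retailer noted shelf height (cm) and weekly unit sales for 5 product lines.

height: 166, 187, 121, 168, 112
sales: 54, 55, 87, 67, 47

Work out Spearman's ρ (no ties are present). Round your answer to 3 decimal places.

0.300

Rank height: 3, 5, 2, 4, 1
Rank sales: 2, 3, 5, 4, 1
d = rank(height) − rank(sales): 1, 2, -3, 0, 0; Σd² = 14
ρ = 1 − 6Σd² / [n(n²−1)] = 1 − 6×14 / (5×24) = 1 − 84/120 ≈ 0.300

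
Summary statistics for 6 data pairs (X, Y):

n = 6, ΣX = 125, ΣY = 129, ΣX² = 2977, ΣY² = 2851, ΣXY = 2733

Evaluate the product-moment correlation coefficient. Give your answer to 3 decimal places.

r = (nΣXY − ΣXΣY) / √[(nΣX² − (ΣX)²)(nΣY² − (ΣY)²)]
Numerator: 6×2733 − 125×129 = 273
Denominator: √[(17862 − 15625)(17106 − 16641)] = √[2237 × 465] = 1019.9044
r = 273 / 1019.9044 ≈ 0.268

0.268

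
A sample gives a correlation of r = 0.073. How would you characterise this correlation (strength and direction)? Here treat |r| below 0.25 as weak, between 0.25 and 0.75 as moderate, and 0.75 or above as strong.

r = 0.073 > 0 so the relationship is positive.
|r| = 0.073, which falls in the weak range.

weak positive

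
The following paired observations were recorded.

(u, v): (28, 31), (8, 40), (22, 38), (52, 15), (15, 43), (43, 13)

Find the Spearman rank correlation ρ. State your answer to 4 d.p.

-0.8857

Rank u: 4, 1, 3, 6, 2, 5
Rank v: 3, 5, 4, 2, 6, 1
d = rank(u) − rank(v): 1, -4, -1, 4, -4, 4; Σd² = 66
ρ = 1 − 6Σd² / [n(n²−1)] = 1 − 6×66 / (6×35) = 1 − 396/210 ≈ -0.8857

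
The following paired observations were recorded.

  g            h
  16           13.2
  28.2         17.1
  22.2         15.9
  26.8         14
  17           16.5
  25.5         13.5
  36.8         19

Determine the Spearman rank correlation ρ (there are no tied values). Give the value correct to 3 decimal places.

0.679

Rank g: 1, 6, 3, 5, 2, 4, 7
Rank h: 1, 6, 4, 3, 5, 2, 7
d = rank(g) − rank(h): 0, 0, -1, 2, -3, 2, 0; Σd² = 18
ρ = 1 − 6Σd² / [n(n²−1)] = 1 − 6×18 / (7×48) = 1 − 108/336 ≈ 0.679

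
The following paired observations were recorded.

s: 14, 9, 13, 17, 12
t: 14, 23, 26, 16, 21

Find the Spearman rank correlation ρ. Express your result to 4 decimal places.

Rank s: 4, 1, 3, 5, 2
Rank t: 1, 4, 5, 2, 3
d = rank(s) − rank(t): 3, -3, -2, 3, -1; Σd² = 32
ρ = 1 − 6Σd² / [n(n²−1)] = 1 − 6×32 / (5×24) = 1 − 192/120 ≈ -0.6000

-0.6000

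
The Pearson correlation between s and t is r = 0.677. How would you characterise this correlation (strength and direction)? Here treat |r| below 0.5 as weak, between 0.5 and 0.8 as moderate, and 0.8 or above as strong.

r = 0.677 > 0 so the relationship is positive.
|r| = 0.677, which falls in the moderate range.

moderate positive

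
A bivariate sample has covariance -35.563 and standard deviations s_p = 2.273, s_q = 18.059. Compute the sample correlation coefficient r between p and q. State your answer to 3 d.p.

r = Cov(p,q) / (s_p · s_q) = -35.563 / (2.273 × 18.059)
  = -35.563 / 41.0481 ≈ -0.866

-0.866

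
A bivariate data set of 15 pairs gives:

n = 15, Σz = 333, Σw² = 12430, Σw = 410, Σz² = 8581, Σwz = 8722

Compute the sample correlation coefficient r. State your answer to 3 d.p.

r = (nΣwz − ΣwΣz) / √[(nΣw² − (Σw)²)(nΣz² − (Σz)²)]
Numerator: 15×8722 − 410×333 = -5700
Denominator: √[(186450 − 168100)(128715 − 110889)] = √[18350 × 17826] = 18086.1024
r = -5700 / 18086.1024 ≈ -0.315

-0.315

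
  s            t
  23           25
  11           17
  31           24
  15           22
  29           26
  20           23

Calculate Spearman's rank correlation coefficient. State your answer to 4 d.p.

0.8286

Rank s: 4, 1, 6, 2, 5, 3
Rank t: 5, 1, 4, 2, 6, 3
d = rank(s) − rank(t): -1, 0, 2, 0, -1, 0; Σd² = 6
ρ = 1 − 6Σd² / [n(n²−1)] = 1 − 6×6 / (6×35) = 1 − 36/210 ≈ 0.8286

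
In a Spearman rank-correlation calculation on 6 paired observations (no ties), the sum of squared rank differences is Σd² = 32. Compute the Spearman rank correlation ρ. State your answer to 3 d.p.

ρ = 1 − 6Σd² / [n(n²−1)] = 1 − 6×32 / (6×35)
  = 1 − 192/210 = 1 − 0.9143 ≈ 0.086

0.086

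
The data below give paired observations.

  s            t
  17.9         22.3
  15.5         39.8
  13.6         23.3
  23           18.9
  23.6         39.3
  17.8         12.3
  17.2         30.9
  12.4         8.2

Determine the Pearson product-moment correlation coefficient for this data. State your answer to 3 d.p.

0.338

n = 8, Σs = 141, Σt = 195, Σs² = 2598.02, Σt² = 5699.26, Σst = 3547.23
nΣst − ΣsΣt = 28377.84 − 27495 = 882.84
nΣs² − (Σs)² = 20784.16 − 19881 = 903.16; nΣt² − (Σt)² = 45594.08 − 38025 = 7569.08
r = 882.84 / √(903.16 × 7569.08) = 882.84 / 2614.5918 ≈ 0.338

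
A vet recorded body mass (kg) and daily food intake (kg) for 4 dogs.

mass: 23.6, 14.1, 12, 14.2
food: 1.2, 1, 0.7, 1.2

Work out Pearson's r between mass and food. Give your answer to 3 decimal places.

0.643

n = 4, Σx = 63.9, Σy = 4.1, Σx² = 1101.41, Σy² = 4.37, Σxy = 67.86
nΣxy − ΣxΣy = 271.44 − 261.99 = 9.45
nΣx² − (Σx)² = 4405.64 − 4083.21 = 322.43; nΣy² − (Σy)² = 17.48 − 16.81 = 0.67
r = 9.45 / √(322.43 × 0.67) = 9.45 / 14.6979 ≈ 0.643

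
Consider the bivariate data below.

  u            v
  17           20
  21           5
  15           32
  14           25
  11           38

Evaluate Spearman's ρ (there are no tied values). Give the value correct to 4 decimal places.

Rank u: 4, 5, 3, 2, 1
Rank v: 2, 1, 4, 3, 5
d = rank(u) − rank(v): 2, 4, -1, -1, -4; Σd² = 38
ρ = 1 − 6Σd² / [n(n²−1)] = 1 − 6×38 / (5×24) = 1 − 228/120 ≈ -0.9000

-0.9000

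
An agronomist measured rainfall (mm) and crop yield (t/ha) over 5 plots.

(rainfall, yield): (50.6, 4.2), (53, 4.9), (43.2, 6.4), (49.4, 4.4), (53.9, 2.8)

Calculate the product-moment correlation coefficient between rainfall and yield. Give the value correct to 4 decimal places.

-0.8428

n = 5, Σx = 250.1, Σy = 22.7, Σx² = 12581.17, Σy² = 109.81, Σxy = 1116.98
nΣxy − ΣxΣy = 5584.9 − 5677.27 = -92.37
nΣx² − (Σx)² = 62905.85 − 62550.01 = 355.84; nΣy² − (Σy)² = 549.05 − 515.29 = 33.76
r = -92.37 / √(355.84 × 33.76) = -92.37 / 109.6046 ≈ -0.8428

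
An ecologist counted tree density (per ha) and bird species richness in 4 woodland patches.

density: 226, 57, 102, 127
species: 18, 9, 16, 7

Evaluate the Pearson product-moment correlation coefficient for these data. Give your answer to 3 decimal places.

0.615

n = 4, Σx = 512, Σy = 50, Σx² = 80858, Σy² = 710, Σxy = 7102
nΣxy − ΣxΣy = 28408 − 25600 = 2808
nΣx² − (Σx)² = 323432 − 262144 = 61288; nΣy² − (Σy)² = 2840 − 2500 = 340
r = 2808 / √(61288 × 340) = 2808 / 4564.8571 ≈ 0.615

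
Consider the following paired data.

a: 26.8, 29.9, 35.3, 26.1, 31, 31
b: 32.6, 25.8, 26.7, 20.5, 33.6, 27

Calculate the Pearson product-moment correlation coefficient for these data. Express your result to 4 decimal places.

0.1558

n = 6, Σa = 180.1, Σb = 166.2, Σa² = 5461.55, Σb² = 4719.5, Σab = 5001.26
nΣab − ΣaΣb = 30007.56 − 29932.62 = 74.94
nΣa² − (Σa)² = 32769.3 − 32436.01 = 333.29; nΣb² − (Σb)² = 28317 − 27622.44 = 694.56
r = 74.94 / √(333.29 × 694.56) = 74.94 / 481.1340 ≈ 0.1558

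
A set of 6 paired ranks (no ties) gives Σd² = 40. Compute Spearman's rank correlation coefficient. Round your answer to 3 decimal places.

ρ = 1 − 6Σd² / [n(n²−1)] = 1 − 6×40 / (6×35)
  = 1 − 240/210 = 1 − 1.1429 ≈ -0.143

-0.143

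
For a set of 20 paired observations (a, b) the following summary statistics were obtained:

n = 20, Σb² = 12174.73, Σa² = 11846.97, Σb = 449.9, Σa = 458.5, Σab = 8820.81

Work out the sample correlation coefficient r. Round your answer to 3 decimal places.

r = (nΣab − ΣaΣb) / √[(nΣa² − (Σa)²)(nΣb² − (Σb)²)]
Numerator: 20×8820.81 − 458.5×449.9 = -29862.95
Denominator: √[(236939.4 − 210222.25)(243494.6 − 202410.01)] = √[26717.15 × 41084.59] = 33130.9999
r = -29862.95 / 33130.9999 ≈ -0.901

-0.901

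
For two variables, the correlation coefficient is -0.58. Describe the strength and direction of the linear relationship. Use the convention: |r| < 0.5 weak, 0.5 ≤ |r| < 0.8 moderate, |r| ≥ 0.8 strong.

r = -0.58 < 0 so the relationship is negative.
|r| = 0.58, which falls in the moderate range.

moderate negative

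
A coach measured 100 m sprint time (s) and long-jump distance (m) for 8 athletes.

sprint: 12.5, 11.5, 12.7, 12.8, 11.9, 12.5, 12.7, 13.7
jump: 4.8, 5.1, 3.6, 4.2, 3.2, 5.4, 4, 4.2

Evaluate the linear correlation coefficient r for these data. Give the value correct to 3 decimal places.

n = 8, Σx = 100.3, Σy = 34.5, Σx² = 1260.47, Σy² = 152.69, Σxy = 432.05
nΣxy − ΣxΣy = 3456.4 − 3460.35 = -3.95
nΣx² − (Σx)² = 10083.76 − 10060.09 = 23.67; nΣy² − (Σy)² = 1221.52 − 1190.25 = 31.27
r = -3.95 / √(23.67 × 31.27) = -3.95 / 27.2059 ≈ -0.145

-0.145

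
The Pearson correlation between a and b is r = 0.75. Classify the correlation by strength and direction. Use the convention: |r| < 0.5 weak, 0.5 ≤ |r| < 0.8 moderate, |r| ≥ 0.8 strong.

moderate positive

r = 0.75 > 0 so the relationship is positive.
|r| = 0.75, which falls in the moderate range.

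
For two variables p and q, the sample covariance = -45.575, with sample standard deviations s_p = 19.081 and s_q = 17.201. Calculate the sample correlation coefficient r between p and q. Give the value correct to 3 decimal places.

-0.139

r = Cov(p,q) / (s_p · s_q) = -45.575 / (19.081 × 17.201)
  = -45.575 / 328.2123 ≈ -0.139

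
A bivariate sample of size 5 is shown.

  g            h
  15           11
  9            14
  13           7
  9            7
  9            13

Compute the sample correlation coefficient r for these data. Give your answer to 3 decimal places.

n = 5, Σg = 55, Σh = 52, Σg² = 637, Σh² = 584, Σgh = 562
nΣgh − ΣgΣh = 2810 − 2860 = -50
nΣg² − (Σg)² = 3185 − 3025 = 160; nΣh² − (Σh)² = 2920 − 2704 = 216
r = -50 / √(160 × 216) = -50 / 185.9032 ≈ -0.269

-0.269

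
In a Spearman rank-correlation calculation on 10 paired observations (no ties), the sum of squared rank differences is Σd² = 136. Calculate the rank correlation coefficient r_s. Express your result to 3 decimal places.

0.176

ρ = 1 − 6Σd² / [n(n²−1)] = 1 − 6×136 / (10×99)
  = 1 − 816/990 = 1 − 0.8242 ≈ 0.176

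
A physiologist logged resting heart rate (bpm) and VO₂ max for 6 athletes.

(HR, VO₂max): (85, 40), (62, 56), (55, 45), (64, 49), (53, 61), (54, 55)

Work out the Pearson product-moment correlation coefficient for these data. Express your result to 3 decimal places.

-0.719

n = 6, Σx = 373, Σy = 306, Σx² = 23915, Σy² = 15908, Σxy = 18686
nΣxy − ΣxΣy = 112116 − 114138 = -2022
nΣx² − (Σx)² = 143490 − 139129 = 4361; nΣy² − (Σy)² = 95448 − 93636 = 1812
r = -2022 / √(4361 × 1812) = -2022 / 2811.0731 ≈ -0.719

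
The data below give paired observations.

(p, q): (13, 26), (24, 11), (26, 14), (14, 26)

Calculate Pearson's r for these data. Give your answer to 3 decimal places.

n = 4, Σp = 77, Σq = 77, Σp² = 1617, Σq² = 1669, Σpq = 1330
nΣpq − ΣpΣq = 5320 − 5929 = -609
nΣp² − (Σp)² = 6468 − 5929 = 539; nΣq² − (Σq)² = 6676 − 5929 = 747
r = -609 / √(539 × 747) = -609 / 634.5337 ≈ -0.960

-0.960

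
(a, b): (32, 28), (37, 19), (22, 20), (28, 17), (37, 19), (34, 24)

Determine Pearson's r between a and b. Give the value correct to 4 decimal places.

n = 6, Σa = 190, Σb = 127, Σa² = 6186, Σb² = 2771, Σab = 4034
nΣab − ΣaΣb = 24204 − 24130 = 74
nΣa² − (Σa)² = 37116 − 36100 = 1016; nΣb² − (Σb)² = 16626 − 16129 = 497
r = 74 / √(1016 × 497) = 74 / 710.5997 ≈ 0.1041

0.1041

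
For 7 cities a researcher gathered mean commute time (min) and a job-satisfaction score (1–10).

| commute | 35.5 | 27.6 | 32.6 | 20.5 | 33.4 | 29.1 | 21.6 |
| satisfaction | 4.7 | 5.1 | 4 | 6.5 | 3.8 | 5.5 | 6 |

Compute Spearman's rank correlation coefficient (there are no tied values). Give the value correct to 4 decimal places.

-0.8571

Rank commute: 7, 3, 5, 1, 6, 4, 2
Rank satisfaction: 3, 4, 2, 7, 1, 5, 6
d = rank(commute) − rank(satisfaction): 4, -1, 3, -6, 5, -1, -4; Σd² = 104
ρ = 1 − 6Σd² / [n(n²−1)] = 1 − 6×104 / (7×48) = 1 − 624/336 ≈ -0.8571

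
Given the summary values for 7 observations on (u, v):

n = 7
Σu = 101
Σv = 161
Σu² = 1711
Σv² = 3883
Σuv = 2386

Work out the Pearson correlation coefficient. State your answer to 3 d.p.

r = (nΣuv − ΣuΣv) / √[(nΣu² − (Σu)²)(nΣv² − (Σv)²)]
Numerator: 7×2386 − 101×161 = 441
Denominator: √[(11977 − 10201)(27181 − 25921)] = √[1776 × 1260] = 1495.9144
r = 441 / 1495.9144 ≈ 0.295

0.295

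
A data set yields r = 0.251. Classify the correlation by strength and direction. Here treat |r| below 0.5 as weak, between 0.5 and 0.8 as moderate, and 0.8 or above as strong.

weak positive

r = 0.251 > 0 so the relationship is positive.
|r| = 0.251, which falls in the weak range.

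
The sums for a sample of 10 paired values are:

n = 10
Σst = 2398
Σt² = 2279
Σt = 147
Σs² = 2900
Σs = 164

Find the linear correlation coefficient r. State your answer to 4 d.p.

r = (nΣst − ΣsΣt) / √[(nΣs² − (Σs)²)(nΣt² − (Σt)²)]
Numerator: 10×2398 − 164×147 = -128
Denominator: √[(29000 − 26896)(22790 − 21609)] = √[2104 × 1181] = 1576.3325
r = -128 / 1576.3325 ≈ -0.0812

-0.0812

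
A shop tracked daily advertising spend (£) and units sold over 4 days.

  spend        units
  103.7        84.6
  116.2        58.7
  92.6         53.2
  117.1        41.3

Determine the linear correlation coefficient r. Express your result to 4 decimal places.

n = 4, Σx = 429.6, Σy = 237.8, Σx² = 46543.3, Σy² = 15138.78, Σxy = 25356.51
nΣxy − ΣxΣy = 101426.04 − 102158.88 = -732.84
nΣx² − (Σx)² = 186173.2 − 184556.16 = 1617.04; nΣy² − (Σy)² = 60555.12 − 56548.84 = 4006.28
r = -732.84 / √(1617.04 × 4006.28) = -732.84 / 2545.2534 ≈ -0.2879

-0.2879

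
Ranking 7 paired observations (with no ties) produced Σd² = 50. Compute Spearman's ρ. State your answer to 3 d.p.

ρ = 1 − 6Σd² / [n(n²−1)] = 1 − 6×50 / (7×48)
  = 1 − 300/336 = 1 − 0.8929 ≈ 0.107

0.107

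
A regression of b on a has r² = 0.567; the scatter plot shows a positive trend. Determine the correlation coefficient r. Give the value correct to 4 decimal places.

0.7530

|r| = √0.567 = 0.7530
The association is positive, so r = 0.7530.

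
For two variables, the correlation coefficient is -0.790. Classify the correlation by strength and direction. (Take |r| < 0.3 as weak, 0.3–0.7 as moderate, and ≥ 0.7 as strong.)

strong negative

r = -0.790 < 0 so the relationship is negative.
|r| = 0.790, which falls in the strong range.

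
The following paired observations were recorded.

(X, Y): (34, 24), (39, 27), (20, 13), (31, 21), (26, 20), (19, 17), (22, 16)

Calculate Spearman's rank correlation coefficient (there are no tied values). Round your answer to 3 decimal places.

Rank X: 6, 7, 2, 5, 4, 1, 3
Rank Y: 6, 7, 1, 5, 4, 3, 2
d = rank(X) − rank(Y): 0, 0, 1, 0, 0, -2, 1; Σd² = 6
ρ = 1 − 6Σd² / [n(n²−1)] = 1 − 6×6 / (7×48) = 1 − 36/336 ≈ 0.893

0.893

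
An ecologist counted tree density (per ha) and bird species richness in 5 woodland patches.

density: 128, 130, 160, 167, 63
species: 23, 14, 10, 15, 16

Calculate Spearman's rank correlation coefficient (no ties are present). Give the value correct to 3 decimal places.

-0.600

Rank density: 2, 3, 4, 5, 1
Rank species: 5, 2, 1, 3, 4
d = rank(density) − rank(species): -3, 1, 3, 2, -3; Σd² = 32
ρ = 1 − 6Σd² / [n(n²−1)] = 1 − 6×32 / (5×24) = 1 − 192/120 ≈ -0.600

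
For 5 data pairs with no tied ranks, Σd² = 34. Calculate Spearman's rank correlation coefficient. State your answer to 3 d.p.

-0.700

ρ = 1 − 6Σd² / [n(n²−1)] = 1 − 6×34 / (5×24)
  = 1 − 204/120 = 1 − 1.7000 ≈ -0.700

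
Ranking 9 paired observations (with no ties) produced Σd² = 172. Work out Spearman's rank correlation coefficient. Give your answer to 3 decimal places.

ρ = 1 − 6Σd² / [n(n²−1)] = 1 − 6×172 / (9×80)
  = 1 − 1032/720 = 1 − 1.4333 ≈ -0.433

-0.433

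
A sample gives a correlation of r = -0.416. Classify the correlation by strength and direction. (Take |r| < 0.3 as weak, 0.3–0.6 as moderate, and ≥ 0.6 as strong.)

moderate negative

r = -0.416 < 0 so the relationship is negative.
|r| = 0.416, which falls in the moderate range.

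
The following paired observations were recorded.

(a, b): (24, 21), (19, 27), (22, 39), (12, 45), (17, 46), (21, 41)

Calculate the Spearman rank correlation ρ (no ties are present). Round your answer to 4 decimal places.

Rank a: 6, 3, 5, 1, 2, 4
Rank b: 1, 2, 3, 5, 6, 4
d = rank(a) − rank(b): 5, 1, 2, -4, -4, 0; Σd² = 62
ρ = 1 − 6Σd² / [n(n²−1)] = 1 − 6×62 / (6×35) = 1 − 372/210 ≈ -0.7714

-0.7714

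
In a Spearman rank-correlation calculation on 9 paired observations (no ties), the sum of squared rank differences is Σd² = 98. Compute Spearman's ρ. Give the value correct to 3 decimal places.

0.183

ρ = 1 − 6Σd² / [n(n²−1)] = 1 − 6×98 / (9×80)
  = 1 − 588/720 = 1 − 0.8167 ≈ 0.183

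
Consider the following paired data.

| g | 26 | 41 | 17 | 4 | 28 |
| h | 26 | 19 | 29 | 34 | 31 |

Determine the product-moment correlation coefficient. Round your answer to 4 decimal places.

-0.8682

n = 5, Σg = 116, Σh = 139, Σg² = 3446, Σh² = 3995, Σgh = 2952
nΣgh − ΣgΣh = 14760 − 16124 = -1364
nΣg² − (Σg)² = 17230 − 13456 = 3774; nΣh² − (Σh)² = 19975 − 19321 = 654
r = -1364 / √(3774 × 654) = -1364 / 1571.0493 ≈ -0.8682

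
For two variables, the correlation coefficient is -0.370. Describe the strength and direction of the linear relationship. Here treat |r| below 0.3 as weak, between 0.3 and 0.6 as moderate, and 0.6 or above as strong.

r = -0.370 < 0 so the relationship is negative.
|r| = 0.370, which falls in the moderate range.

moderate negative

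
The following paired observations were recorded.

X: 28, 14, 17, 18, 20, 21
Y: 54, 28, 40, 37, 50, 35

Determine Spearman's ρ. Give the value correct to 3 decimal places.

Rank X: 6, 1, 2, 3, 4, 5
Rank Y: 6, 1, 4, 3, 5, 2
d = rank(X) − rank(Y): 0, 0, -2, 0, -1, 3; Σd² = 14
ρ = 1 − 6Σd² / [n(n²−1)] = 1 − 6×14 / (6×35) = 1 − 84/210 ≈ 0.600

0.600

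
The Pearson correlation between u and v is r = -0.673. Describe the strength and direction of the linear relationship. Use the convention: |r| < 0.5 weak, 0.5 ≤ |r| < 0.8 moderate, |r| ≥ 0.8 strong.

r = -0.673 < 0 so the relationship is negative.
|r| = 0.673, which falls in the moderate range.

moderate negative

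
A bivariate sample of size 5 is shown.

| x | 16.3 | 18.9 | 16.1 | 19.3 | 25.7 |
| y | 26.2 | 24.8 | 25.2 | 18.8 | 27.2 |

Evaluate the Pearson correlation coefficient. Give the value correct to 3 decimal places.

n = 5, Σx = 96.3, Σy = 122.2, Σx² = 1915.09, Σy² = 3029.8, Σxy = 2363.38
nΣxy − ΣxΣy = 11816.9 − 11767.86 = 49.04
nΣx² − (Σx)² = 9575.45 − 9273.69 = 301.76; nΣy² − (Σy)² = 15149 − 14932.84 = 216.16
r = 49.04 / √(301.76 × 216.16) = 49.04 / 255.3986 ≈ 0.192

0.192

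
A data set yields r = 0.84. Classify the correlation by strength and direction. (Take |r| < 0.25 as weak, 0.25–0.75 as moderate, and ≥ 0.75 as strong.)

strong positive

r = 0.84 > 0 so the relationship is positive.
|r| = 0.84, which falls in the strong range.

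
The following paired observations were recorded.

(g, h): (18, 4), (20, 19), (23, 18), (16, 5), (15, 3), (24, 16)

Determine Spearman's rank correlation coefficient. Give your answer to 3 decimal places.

Rank g: 3, 4, 5, 2, 1, 6
Rank h: 2, 6, 5, 3, 1, 4
d = rank(g) − rank(h): 1, -2, 0, -1, 0, 2; Σd² = 10
ρ = 1 − 6Σd² / [n(n²−1)] = 1 − 6×10 / (6×35) = 1 − 60/210 ≈ 0.714

0.714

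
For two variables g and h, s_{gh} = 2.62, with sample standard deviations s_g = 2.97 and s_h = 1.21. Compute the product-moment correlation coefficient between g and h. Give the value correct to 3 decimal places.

0.729

r = Cov(g,h) / (s_g · s_h) = 2.62 / (2.97 × 1.21)
  = 2.62 / 3.5937 ≈ 0.729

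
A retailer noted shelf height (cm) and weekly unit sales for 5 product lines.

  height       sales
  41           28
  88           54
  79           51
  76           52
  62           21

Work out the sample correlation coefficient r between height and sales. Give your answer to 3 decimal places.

0.818

n = 5, Σx = 346, Σy = 206, Σx² = 25286, Σy² = 9446, Σxy = 15183
nΣxy − ΣxΣy = 75915 − 71276 = 4639
nΣx² − (Σx)² = 126430 − 119716 = 6714; nΣy² − (Σy)² = 47230 − 42436 = 4794
r = 4639 / √(6714 × 4794) = 4639 / 5673.3514 ≈ 0.818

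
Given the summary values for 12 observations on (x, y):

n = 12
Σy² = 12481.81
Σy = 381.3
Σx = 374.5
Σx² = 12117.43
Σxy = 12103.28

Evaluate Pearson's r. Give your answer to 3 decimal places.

0.513

r = (nΣxy − ΣxΣy) / √[(nΣx² − (Σx)²)(nΣy² − (Σy)²)]
Numerator: 12×12103.28 − 374.5×381.3 = 2442.51
Denominator: √[(145409.16 − 140250.25)(149781.72 − 145389.69)] = √[5158.91 × 4392.03] = 4760.0512
r = 2442.51 / 4760.0512 ≈ 0.513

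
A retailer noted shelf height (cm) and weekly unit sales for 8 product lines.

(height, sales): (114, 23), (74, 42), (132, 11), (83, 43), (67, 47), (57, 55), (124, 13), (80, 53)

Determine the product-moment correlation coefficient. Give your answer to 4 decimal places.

n = 8, Σx = 731, Σy = 287, Σx² = 72299, Σy² = 12475, Σxy = 22887
nΣxy − ΣxΣy = 183096 − 209797 = -26701
nΣx² − (Σx)² = 578392 − 534361 = 44031; nΣy² − (Σy)² = 99800 − 82369 = 17431
r = -26701 / √(44031 × 17431) = -26701 / 27703.8691 ≈ -0.9638

-0.9638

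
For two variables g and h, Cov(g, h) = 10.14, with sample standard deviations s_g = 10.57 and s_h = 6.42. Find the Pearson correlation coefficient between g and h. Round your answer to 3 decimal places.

0.149

r = Cov(g,h) / (s_g · s_h) = 10.14 / (10.57 × 6.42)
  = 10.14 / 67.8594 ≈ 0.149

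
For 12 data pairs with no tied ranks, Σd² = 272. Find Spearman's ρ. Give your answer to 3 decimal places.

ρ = 1 − 6Σd² / [n(n²−1)] = 1 − 6×272 / (12×143)
  = 1 − 1632/1716 = 1 − 0.9510 ≈ 0.049

0.049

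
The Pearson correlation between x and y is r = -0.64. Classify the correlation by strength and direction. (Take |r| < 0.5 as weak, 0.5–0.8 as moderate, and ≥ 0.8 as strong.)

moderate negative

r = -0.64 < 0 so the relationship is negative.
|r| = 0.64, which falls in the moderate range.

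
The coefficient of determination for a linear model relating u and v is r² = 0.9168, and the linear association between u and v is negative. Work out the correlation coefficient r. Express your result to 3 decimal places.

|r| = √0.9168 = 0.957
The association is negative, so r = −0.957.

-0.957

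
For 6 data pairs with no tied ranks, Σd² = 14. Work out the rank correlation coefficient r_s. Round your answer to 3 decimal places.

0.600

ρ = 1 − 6Σd² / [n(n²−1)] = 1 − 6×14 / (6×35)
  = 1 − 84/210 = 1 − 0.4000 ≈ 0.600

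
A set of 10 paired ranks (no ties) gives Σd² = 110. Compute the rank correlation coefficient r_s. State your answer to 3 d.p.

0.333

ρ = 1 − 6Σd² / [n(n²−1)] = 1 − 6×110 / (10×99)
  = 1 − 660/990 = 1 − 0.6667 ≈ 0.333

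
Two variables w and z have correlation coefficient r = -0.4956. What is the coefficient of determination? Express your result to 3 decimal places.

r² = (-0.4956)² = 0.246

0.246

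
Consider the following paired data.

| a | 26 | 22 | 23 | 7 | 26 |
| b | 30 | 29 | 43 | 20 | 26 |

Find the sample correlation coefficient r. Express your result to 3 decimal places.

0.541

n = 5, Σa = 104, Σb = 148, Σa² = 2414, Σb² = 4666, Σab = 3223
nΣab − ΣaΣb = 16115 − 15392 = 723
nΣa² − (Σa)² = 12070 − 10816 = 1254; nΣb² − (Σb)² = 23330 − 21904 = 1426
r = 723 / √(1254 × 1426) = 723 / 1337.2375 ≈ 0.541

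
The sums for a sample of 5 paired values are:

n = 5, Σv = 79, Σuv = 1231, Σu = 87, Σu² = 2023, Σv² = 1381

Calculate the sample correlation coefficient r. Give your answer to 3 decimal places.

r = (nΣuv − ΣuΣv) / √[(nΣu² − (Σu)²)(nΣv² − (Σv)²)]
Numerator: 5×1231 − 87×79 = -718
Denominator: √[(10115 − 7569)(6905 − 6241)] = √[2546 × 664] = 1300.2092
r = -718 / 1300.2092 ≈ -0.552

-0.552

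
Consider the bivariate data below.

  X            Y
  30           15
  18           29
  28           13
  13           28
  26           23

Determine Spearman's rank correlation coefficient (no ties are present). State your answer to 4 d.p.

Rank X: 5, 2, 4, 1, 3
Rank Y: 2, 5, 1, 4, 3
d = rank(X) − rank(Y): 3, -3, 3, -3, 0; Σd² = 36
ρ = 1 − 6Σd² / [n(n²−1)] = 1 − 6×36 / (5×24) = 1 − 216/120 ≈ -0.8000

-0.8000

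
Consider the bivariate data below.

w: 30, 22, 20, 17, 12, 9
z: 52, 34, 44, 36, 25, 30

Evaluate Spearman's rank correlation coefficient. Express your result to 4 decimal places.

0.7714

Rank w: 6, 5, 4, 3, 2, 1
Rank z: 6, 3, 5, 4, 1, 2
d = rank(w) − rank(z): 0, 2, -1, -1, 1, -1; Σd² = 8
ρ = 1 − 6Σd² / [n(n²−1)] = 1 − 6×8 / (6×35) = 1 − 48/210 ≈ 0.7714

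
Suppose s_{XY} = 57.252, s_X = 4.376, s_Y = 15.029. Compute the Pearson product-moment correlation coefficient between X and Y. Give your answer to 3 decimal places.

r = Cov(X,Y) / (s_X · s_Y) = 57.252 / (4.376 × 15.029)
  = 57.252 / 65.7669 ≈ 0.871

0.871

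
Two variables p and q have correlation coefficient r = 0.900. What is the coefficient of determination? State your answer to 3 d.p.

r² = (0.900)² = 0.810

0.810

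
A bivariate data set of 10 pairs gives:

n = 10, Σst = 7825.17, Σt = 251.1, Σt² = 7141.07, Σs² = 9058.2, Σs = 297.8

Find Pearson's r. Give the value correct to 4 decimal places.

r = (nΣst − ΣsΣt) / √[(nΣs² − (Σs)²)(nΣt² − (Σt)²)]
Numerator: 10×7825.17 − 297.8×251.1 = 3474.12
Denominator: √[(90582 − 88684.84)(71410.7 − 63051.21)] = √[1897.16 × 8359.49] = 3982.3724
r = 3474.12 / 3982.3724 ≈ 0.8724

0.8724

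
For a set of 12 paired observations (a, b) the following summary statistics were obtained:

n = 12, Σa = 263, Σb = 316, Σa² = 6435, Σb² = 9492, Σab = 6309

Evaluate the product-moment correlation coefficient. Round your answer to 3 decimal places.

-0.696

r = (nΣab − ΣaΣb) / √[(nΣa² − (Σa)²)(nΣb² − (Σb)²)]
Numerator: 12×6309 − 263×316 = -7400
Denominator: √[(77220 − 69169)(113904 − 99856)] = √[8051 × 14048] = 10634.8694
r = -7400 / 10634.8694 ≈ -0.696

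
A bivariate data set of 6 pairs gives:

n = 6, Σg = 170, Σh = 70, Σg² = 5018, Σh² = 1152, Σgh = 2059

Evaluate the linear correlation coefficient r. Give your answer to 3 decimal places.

0.291

r = (nΣgh − ΣgΣh) / √[(nΣg² − (Σg)²)(nΣh² − (Σh)²)]
Numerator: 6×2059 − 170×70 = 454
Denominator: √[(30108 − 28900)(6912 − 4900)] = √[1208 × 2012] = 1559.0048
r = 454 / 1559.0048 ≈ 0.291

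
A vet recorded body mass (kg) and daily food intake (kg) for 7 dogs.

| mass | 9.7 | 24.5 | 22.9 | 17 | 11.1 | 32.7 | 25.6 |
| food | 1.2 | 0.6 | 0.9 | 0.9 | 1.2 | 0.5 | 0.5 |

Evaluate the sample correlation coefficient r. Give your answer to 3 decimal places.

-0.936

n = 7, Σx = 143.5, Σy = 5.8, Σx² = 3355.61, Σy² = 5.36, Σxy = 104.72
nΣxy − ΣxΣy = 733.04 − 832.3 = -99.26
nΣx² − (Σx)² = 23489.27 − 20592.25 = 2897.02; nΣy² − (Σy)² = 37.52 − 33.64 = 3.88
r = -99.26 / √(2897.02 × 3.88) = -99.26 / 106.0209 ≈ -0.936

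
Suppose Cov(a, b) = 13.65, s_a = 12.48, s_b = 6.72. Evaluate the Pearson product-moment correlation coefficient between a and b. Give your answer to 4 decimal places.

r = Cov(a,b) / (s_a · s_b) = 13.65 / (12.48 × 6.72)
  = 13.65 / 83.8656 ≈ 0.1628

0.1628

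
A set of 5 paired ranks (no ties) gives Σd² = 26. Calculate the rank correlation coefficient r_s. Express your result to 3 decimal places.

ρ = 1 − 6Σd² / [n(n²−1)] = 1 − 6×26 / (5×24)
  = 1 − 156/120 = 1 − 1.3000 ≈ -0.300

-0.300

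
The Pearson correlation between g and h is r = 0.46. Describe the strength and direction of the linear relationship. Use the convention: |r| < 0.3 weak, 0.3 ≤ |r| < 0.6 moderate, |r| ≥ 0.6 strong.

moderate positive

r = 0.46 > 0 so the relationship is positive.
|r| = 0.46, which falls in the moderate range.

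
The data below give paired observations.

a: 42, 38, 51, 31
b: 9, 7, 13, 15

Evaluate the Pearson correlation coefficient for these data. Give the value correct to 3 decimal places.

-0.109

n = 4, Σa = 162, Σb = 44, Σa² = 6770, Σb² = 524, Σab = 1772
nΣab − ΣaΣb = 7088 − 7128 = -40
nΣa² − (Σa)² = 27080 − 26244 = 836; nΣb² − (Σb)² = 2096 − 1936 = 160
r = -40 / √(836 × 160) = -40 / 365.7321 ≈ -0.109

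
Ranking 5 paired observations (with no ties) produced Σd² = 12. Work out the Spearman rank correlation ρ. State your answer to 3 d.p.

0.400

ρ = 1 − 6Σd² / [n(n²−1)] = 1 − 6×12 / (5×24)
  = 1 − 72/120 = 1 − 0.6000 ≈ 0.400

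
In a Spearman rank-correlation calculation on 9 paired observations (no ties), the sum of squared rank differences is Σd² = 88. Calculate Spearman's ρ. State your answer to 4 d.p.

ρ = 1 − 6Σd² / [n(n²−1)] = 1 − 6×88 / (9×80)
  = 1 − 528/720 = 1 − 0.73333 ≈ 0.2667

0.2667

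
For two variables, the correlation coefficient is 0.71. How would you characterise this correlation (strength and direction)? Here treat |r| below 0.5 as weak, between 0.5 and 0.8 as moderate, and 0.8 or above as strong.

moderate positive

r = 0.71 > 0 so the relationship is positive.
|r| = 0.71, which falls in the moderate range.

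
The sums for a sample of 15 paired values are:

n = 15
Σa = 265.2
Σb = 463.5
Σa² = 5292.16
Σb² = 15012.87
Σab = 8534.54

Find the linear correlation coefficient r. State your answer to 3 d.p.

r = (nΣab − ΣaΣb) / √[(nΣa² − (Σa)²)(nΣb² − (Σb)²)]
Numerator: 15×8534.54 − 265.2×463.5 = 5097.9
Denominator: √[(79382.4 − 70331.04)(225193.05 − 214832.25)] = √[9051.36 × 10360.8] = 9683.9729
r = 5097.9 / 9683.9729 ≈ 0.526

0.526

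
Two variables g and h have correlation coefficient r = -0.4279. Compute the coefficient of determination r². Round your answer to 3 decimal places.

r² = (-0.4279)² = 0.183

0.183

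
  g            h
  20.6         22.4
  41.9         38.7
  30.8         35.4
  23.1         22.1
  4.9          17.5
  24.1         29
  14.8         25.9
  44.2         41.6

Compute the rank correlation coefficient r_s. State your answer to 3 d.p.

0.905

Rank g: 3, 7, 6, 4, 1, 5, 2, 8
Rank h: 3, 7, 6, 2, 1, 5, 4, 8
d = rank(g) − rank(h): 0, 0, 0, 2, 0, 0, -2, 0; Σd² = 8
ρ = 1 − 6Σd² / [n(n²−1)] = 1 − 6×8 / (8×63) = 1 − 48/504 ≈ 0.905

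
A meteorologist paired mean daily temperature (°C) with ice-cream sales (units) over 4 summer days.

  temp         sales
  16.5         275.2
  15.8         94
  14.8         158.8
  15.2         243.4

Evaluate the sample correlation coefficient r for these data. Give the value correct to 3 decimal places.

0.336

n = 4, Σx = 62.3, Σy = 771.4, Σx² = 971.97, Σy² = 169032.04, Σxy = 12075.92
nΣxy − ΣxΣy = 48303.68 − 48058.22 = 245.46
nΣx² − (Σx)² = 3887.88 − 3881.29 = 6.59; nΣy² − (Σy)² = 676128.16 − 595057.96 = 81070.2
r = 245.46 / √(6.59 × 81070.2) = 245.46 / 730.9259 ≈ 0.336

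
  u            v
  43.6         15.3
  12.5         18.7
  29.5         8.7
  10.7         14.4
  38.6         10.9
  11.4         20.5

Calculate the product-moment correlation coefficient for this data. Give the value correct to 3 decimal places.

n = 6, Σu = 146.3, Σv = 88.5, Σu² = 4661.87, Σv² = 1405.89, Σuv = 1966
nΣuv − ΣuΣv = 11796 − 12947.55 = -1151.55
nΣu² − (Σu)² = 27971.22 − 21403.69 = 6567.53; nΣv² − (Σv)² = 8435.34 − 7832.25 = 603.09
r = -1151.55 / √(6567.53 × 603.09) = -1151.55 / 1990.1788 ≈ -0.579

-0.579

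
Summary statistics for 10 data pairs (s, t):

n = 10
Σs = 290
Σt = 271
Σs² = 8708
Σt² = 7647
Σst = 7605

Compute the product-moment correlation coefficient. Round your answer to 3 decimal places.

r = (nΣst − ΣsΣt) / √[(nΣs² − (Σs)²)(nΣt² − (Σt)²)]
Numerator: 10×7605 − 290×271 = -2540
Denominator: √[(87080 − 84100)(76470 − 73441)] = √[2980 × 3029] = 3004.4001
r = -2540 / 3004.4001 ≈ -0.845

-0.845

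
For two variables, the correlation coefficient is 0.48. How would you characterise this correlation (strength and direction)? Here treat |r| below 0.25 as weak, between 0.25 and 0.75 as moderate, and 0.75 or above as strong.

moderate positive

r = 0.48 > 0 so the relationship is positive.
|r| = 0.48, which falls in the moderate range.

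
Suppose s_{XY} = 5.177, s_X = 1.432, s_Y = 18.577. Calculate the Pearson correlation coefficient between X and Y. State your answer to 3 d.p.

r = Cov(X,Y) / (s_X · s_Y) = 5.177 / (1.432 × 18.577)
  = 5.177 / 26.6023 ≈ 0.195

0.195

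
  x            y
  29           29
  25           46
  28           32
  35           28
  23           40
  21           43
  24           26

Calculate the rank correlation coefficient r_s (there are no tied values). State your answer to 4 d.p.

Rank x: 6, 4, 5, 7, 2, 1, 3
Rank y: 3, 7, 4, 2, 5, 6, 1
d = rank(x) − rank(y): 3, -3, 1, 5, -3, -5, 2; Σd² = 82
ρ = 1 − 6Σd² / [n(n²−1)] = 1 − 6×82 / (7×48) = 1 − 492/336 ≈ -0.4643

-0.4643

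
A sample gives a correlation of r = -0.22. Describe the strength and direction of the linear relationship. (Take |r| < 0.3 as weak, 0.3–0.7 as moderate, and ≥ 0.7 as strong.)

r = -0.22 < 0 so the relationship is negative.
|r| = 0.22, which falls in the weak range.

weak negative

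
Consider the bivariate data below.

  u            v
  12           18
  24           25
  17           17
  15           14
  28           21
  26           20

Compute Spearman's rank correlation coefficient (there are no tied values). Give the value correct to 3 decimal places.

0.657

Rank u: 1, 4, 3, 2, 6, 5
Rank v: 3, 6, 2, 1, 5, 4
d = rank(u) − rank(v): -2, -2, 1, 1, 1, 1; Σd² = 12
ρ = 1 − 6Σd² / [n(n²−1)] = 1 − 6×12 / (6×35) = 1 − 72/210 ≈ 0.657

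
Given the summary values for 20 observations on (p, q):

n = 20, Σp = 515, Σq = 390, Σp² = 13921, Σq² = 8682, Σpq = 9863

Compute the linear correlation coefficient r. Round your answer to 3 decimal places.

r = (nΣpq − ΣpΣq) / √[(nΣp² − (Σp)²)(nΣq² − (Σq)²)]
Numerator: 20×9863 − 515×390 = -3590
Denominator: √[(278420 − 265225)(173640 − 152100)] = √[13195 × 21540] = 16858.8345
r = -3590 / 16858.8345 ≈ -0.213

-0.213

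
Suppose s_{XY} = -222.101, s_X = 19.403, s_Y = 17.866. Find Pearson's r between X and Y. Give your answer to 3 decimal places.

-0.641

r = Cov(X,Y) / (s_X · s_Y) = -222.101 / (19.403 × 17.866)
  = -222.101 / 346.6540 ≈ -0.641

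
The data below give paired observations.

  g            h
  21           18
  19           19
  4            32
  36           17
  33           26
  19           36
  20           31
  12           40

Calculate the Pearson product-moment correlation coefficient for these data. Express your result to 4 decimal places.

-0.5828

n = 8, Σg = 164, Σh = 219, Σg² = 4108, Σh² = 6531, Σgh = 4121
nΣgh − ΣgΣh = 32968 − 35916 = -2948
nΣg² − (Σg)² = 32864 − 26896 = 5968; nΣh² − (Σh)² = 52248 − 47961 = 4287
r = -2948 / √(5968 × 4287) = -2948 / 5058.1435 ≈ -0.5828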